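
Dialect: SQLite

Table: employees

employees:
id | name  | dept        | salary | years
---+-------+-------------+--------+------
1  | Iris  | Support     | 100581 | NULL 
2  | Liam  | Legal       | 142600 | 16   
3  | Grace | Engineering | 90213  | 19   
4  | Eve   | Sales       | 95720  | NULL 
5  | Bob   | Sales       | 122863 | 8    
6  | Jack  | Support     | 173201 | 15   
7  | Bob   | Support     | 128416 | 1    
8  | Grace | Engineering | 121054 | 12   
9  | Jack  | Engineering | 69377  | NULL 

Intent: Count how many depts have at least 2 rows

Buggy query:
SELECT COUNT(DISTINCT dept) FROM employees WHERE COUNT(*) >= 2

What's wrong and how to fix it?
Bug: WHERE filters individual rows, not groups, so a group-level COUNT is invalid there

Fix: Group first with HAVING COUNT(*) >= 2, then COUNT the resulting groups

Corrected query:
SELECT COUNT(*) FROM (SELECT dept FROM employees GROUP BY dept HAVING COUNT(*) >= 2)

Result:
COUNT(*)
--------
3       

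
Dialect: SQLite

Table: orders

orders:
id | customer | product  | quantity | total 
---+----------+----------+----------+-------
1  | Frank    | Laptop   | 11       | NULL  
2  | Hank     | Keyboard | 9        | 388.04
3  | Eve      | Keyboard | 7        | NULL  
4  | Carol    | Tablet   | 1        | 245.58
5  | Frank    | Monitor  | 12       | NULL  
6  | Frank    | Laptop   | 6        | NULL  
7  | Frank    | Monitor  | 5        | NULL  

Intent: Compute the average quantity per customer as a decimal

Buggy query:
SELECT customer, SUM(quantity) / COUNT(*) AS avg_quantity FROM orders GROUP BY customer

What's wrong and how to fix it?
Bug: Both operands are integers, so '/' performs integer division and truncates

Fix: Multiply by 1.0 (or CAST to REAL) to force floating-point division

Corrected query:
SELECT customer, SUM(quantity) * 1.0 / COUNT(*) AS avg_quantity FROM orders GROUP BY customer

Result:
customer | avg_quantity
---------+-------------
Carol    | 1           
Eve      | 7           
Frank    | 8.5         
Hank     | 9           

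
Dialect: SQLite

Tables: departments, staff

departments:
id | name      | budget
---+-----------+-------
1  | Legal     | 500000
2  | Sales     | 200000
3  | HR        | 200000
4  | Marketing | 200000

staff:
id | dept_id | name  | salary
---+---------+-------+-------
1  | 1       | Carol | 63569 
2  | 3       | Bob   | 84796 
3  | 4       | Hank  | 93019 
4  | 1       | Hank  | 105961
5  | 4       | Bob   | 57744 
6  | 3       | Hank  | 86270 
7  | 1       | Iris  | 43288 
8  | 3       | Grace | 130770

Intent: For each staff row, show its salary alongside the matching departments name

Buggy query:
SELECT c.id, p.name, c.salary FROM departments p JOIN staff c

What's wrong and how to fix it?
Bug: Missing join condition: each staff row is matched to all departments rows instead of just its own

Fix: Add ON c.dept_id = p.id to the JOIN

Corrected query:
SELECT c.id, p.name, c.salary FROM departments p JOIN staff c ON c.dept_id = p.id

Result:
id | name      | salary
---+-----------+-------
1  | Legal     | 63569 
2  | HR        | 84796 
3  | Marketing | 93019 
4  | Legal     | 105961
5  | Marketing | 57744 
6  | HR        | 86270 
7  | Legal     | 43288 
8  | HR        | 130770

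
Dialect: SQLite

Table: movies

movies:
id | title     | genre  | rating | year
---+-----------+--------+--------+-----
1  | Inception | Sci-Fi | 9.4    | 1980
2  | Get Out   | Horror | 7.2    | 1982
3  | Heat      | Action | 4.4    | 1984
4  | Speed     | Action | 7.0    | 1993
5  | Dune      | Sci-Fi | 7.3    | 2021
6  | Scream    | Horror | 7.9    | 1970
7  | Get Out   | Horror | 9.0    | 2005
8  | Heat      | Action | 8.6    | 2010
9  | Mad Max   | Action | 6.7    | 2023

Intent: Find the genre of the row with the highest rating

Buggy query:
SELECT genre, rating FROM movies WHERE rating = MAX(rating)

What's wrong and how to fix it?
Bug: MAX(rating) is an aggregate and cannot be used directly in WHERE

Fix: Wrap MAX in a scalar subquery so WHERE compares against a single value

Corrected query:
SELECT genre, rating FROM movies WHERE rating = (SELECT MAX(rating) FROM movies)

Result:
genre  | rating
-------+-------
Sci-Fi | 9.4   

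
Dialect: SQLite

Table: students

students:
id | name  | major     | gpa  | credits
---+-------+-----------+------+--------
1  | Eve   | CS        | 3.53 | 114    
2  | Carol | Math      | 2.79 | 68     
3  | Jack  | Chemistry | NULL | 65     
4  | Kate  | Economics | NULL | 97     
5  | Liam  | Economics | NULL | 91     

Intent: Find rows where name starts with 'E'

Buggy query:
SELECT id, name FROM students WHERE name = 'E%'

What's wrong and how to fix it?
Bug: '=' compares the literal string including the % character; pattern matching needs LIKE

Fix: Replace '=' with LIKE so 'E%' is treated as a pattern

Corrected query:
SELECT id, name FROM students WHERE name LIKE 'E%'

Result:
id | name
---+-----
1  | Eve 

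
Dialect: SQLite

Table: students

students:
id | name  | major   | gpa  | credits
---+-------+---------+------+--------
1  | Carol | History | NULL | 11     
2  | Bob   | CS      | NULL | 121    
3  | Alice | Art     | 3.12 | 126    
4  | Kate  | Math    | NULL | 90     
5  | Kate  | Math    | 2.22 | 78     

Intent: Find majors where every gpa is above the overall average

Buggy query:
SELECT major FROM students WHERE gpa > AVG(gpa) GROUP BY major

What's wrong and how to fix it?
Bug: AVG() is an aggregate; it can't sit directly in WHERE

Fix: Use a subquery for AVG and a HAVING MIN(...) filter so the condition holds for every row in the group

Corrected query:
SELECT major FROM students GROUP BY major HAVING MIN(gpa) > (SELECT AVG(gpa) FROM students)

Result:
major
-----
Art  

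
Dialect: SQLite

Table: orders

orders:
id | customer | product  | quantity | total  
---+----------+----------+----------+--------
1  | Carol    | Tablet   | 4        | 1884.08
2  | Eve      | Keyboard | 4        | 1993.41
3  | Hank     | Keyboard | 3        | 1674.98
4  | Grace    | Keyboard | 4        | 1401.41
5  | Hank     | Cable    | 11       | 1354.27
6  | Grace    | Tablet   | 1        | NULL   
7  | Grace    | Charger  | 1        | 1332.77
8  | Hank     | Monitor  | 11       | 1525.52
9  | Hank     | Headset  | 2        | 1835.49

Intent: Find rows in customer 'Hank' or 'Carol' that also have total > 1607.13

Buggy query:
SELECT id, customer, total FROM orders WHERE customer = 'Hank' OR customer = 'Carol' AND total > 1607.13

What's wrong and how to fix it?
Bug: Without parentheses, AND is evaluated before OR, so the total filter only applies to the 'Carol' branch

Fix: Add parentheses around the OR so the AND applies to both alternatives

Corrected query:
SELECT id, customer, total FROM orders WHERE (customer = 'Hank' OR customer = 'Carol') AND total > 1607.13

Result:
id | customer | total  
---+----------+--------
1  | Carol    | 1884.08
3  | Hank     | 1674.98
9  | Hank     | 1835.49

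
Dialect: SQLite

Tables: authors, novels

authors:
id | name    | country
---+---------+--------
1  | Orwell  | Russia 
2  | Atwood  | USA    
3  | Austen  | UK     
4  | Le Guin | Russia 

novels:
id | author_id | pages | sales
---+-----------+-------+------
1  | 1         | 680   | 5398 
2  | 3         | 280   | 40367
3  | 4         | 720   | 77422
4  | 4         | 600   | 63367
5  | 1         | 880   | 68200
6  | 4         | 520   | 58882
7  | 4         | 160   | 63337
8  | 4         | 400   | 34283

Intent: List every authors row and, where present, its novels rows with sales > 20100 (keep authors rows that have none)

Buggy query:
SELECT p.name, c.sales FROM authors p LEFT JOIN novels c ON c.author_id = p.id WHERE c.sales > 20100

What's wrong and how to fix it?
Bug: Filtering c.sales in WHERE discards the NULL rows produced by LEFT JOIN, turning it into an inner join

Fix: Put 'c.sales > 20100' in the JOIN's ON clause instead of WHERE

Corrected query:
SELECT p.name, c.sales FROM authors p LEFT JOIN novels c ON c.author_id = p.id AND c.sales > 20100

Result:
name    | sales
--------+------
Orwell  | 68200
Atwood  | NULL 
Austen  | 40367
Le Guin | 34283
Le Guin | 58882
Le Guin | 63337
Le Guin | 63367
Le Guin | 77422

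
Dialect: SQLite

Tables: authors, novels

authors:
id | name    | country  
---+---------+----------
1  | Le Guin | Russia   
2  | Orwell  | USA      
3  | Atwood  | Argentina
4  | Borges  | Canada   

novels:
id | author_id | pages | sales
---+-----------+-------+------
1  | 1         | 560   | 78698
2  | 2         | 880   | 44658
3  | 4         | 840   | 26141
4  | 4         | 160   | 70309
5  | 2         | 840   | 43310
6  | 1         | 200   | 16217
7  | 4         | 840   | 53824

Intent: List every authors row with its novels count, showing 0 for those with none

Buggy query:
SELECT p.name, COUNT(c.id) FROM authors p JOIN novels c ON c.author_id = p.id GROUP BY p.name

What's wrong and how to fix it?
Bug: An inner join excludes parents with zero children

Fix: Use LEFT JOIN so parents without children still appear (COUNT(c.id) gives 0)

Corrected query:
SELECT p.name, COUNT(c.id) FROM authors p LEFT JOIN novels c ON c.author_id = p.id GROUP BY p.name

Result:
name    | COUNT(c.id)
--------+------------
Atwood  | 0          
Borges  | 3          
Le Guin | 2          
Orwell  | 2          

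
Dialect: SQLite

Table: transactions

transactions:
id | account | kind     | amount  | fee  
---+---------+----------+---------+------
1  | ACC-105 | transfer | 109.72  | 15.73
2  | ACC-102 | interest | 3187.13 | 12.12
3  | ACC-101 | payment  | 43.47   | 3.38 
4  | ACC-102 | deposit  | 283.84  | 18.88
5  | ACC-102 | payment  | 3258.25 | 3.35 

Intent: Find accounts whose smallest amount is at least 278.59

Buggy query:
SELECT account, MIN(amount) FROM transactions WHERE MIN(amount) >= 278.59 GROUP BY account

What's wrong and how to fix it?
Bug: Aggregates like MIN are computed per group after WHERE runs

Fix: Use HAVING for the per-group MIN condition

Corrected query:
SELECT account, MIN(amount) FROM transactions GROUP BY account HAVING MIN(amount) >= 278.59

Result:
account | MIN(amount)
--------+------------
ACC-102 | 283.84     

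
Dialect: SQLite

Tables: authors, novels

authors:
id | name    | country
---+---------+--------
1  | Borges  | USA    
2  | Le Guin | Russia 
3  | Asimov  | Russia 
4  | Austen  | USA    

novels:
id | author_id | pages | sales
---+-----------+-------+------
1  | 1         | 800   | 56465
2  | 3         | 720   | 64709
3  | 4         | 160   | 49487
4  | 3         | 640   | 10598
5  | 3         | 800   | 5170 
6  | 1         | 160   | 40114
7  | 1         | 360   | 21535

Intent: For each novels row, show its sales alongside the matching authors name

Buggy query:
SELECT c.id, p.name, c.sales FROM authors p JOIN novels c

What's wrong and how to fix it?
Bug: Missing join condition: each novels row is matched to all authors rows instead of just its own

Fix: Specify the join condition linking the foreign key to the parent id

Corrected query:
SELECT c.id, p.name, c.sales FROM authors p JOIN novels c ON c.author_id = p.id

Result:
id | name   | sales
---+--------+------
1  | Borges | 56465
2  | Asimov | 64709
3  | Austen | 49487
4  | Asimov | 10598
5  | Asimov | 5170 
6  | Borges | 40114
7  | Borges | 21535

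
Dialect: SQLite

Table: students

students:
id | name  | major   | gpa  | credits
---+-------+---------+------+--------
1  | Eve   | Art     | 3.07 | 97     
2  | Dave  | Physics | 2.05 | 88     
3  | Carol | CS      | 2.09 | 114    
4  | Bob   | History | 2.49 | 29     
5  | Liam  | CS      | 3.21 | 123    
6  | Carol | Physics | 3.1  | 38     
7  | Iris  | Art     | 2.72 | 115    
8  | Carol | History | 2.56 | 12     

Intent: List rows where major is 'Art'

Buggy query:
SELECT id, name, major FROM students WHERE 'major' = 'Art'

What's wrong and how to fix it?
Bug: 'major' in single quotes is a string literal, not the column; the comparison is literal-vs-literal and never true

Fix: Remove the quotes around the column name (or use double quotes for an identifier)

Corrected query:
SELECT id, name, major FROM students WHERE major = 'Art'

Result:
id | name | major
---+------+------
1  | Eve  | Art  
7  | Iris | Art  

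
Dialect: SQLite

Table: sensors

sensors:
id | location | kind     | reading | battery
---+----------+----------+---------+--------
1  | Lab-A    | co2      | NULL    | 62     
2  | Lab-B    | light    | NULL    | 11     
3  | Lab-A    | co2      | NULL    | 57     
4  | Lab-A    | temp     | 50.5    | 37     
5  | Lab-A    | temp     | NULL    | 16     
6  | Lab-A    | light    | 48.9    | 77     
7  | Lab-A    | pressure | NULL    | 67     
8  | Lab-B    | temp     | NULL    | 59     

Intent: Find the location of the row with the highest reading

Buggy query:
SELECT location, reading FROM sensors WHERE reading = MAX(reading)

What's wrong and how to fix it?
Bug: WHERE is evaluated per row; an aggregate over the whole table isn't defined there

Fix: Wrap MAX in a scalar subquery so WHERE compares against a single value

Corrected query:
SELECT location, reading FROM sensors WHERE reading = (SELECT MAX(reading) FROM sensors)

Result:
location | reading
---------+--------
Lab-A    | 50.5   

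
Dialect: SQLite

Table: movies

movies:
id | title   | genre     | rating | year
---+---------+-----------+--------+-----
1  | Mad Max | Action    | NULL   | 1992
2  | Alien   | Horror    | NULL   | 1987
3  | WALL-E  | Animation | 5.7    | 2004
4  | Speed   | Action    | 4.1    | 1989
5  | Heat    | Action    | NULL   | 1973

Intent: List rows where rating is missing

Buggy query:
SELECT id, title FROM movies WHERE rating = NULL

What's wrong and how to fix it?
Bug: '= NULL' is always unknown in SQL three-valued logic, so no rows match

Fix: Use IS NULL to test for NULL

Corrected query:
SELECT id, title FROM movies WHERE rating IS NULL

Result:
id | title  
---+--------
1  | Mad Max
2  | Alien  
5  | Heat   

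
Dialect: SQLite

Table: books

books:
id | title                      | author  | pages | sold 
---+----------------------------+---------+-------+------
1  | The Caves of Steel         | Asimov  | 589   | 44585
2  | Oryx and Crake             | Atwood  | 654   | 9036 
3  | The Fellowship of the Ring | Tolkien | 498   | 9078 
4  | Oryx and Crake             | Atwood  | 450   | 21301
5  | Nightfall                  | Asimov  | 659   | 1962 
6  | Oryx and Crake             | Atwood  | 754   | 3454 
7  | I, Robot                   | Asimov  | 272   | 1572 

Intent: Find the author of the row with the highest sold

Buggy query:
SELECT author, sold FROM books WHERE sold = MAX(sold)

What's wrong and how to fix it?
Bug: MAX(sold) is an aggregate and cannot be used directly in WHERE

Fix: Use a subquery: WHERE sold = (SELECT MAX(sold) FROM books)

Corrected query:
SELECT author, sold FROM books WHERE sold = (SELECT MAX(sold) FROM books)

Result:
author | sold 
-------+------
Asimov | 44585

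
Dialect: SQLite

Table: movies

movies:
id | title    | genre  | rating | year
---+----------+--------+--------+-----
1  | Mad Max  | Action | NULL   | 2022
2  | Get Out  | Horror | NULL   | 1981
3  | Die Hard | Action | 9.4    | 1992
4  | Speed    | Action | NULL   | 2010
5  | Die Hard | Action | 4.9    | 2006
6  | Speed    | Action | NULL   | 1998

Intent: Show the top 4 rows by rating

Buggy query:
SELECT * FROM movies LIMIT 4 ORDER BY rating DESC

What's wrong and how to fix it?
Bug: ORDER BY cannot follow LIMIT; LIMIT is the final clause

Fix: Sort with ORDER BY, then apply LIMIT

Corrected query:
SELECT * FROM movies ORDER BY rating DESC LIMIT 4

Result:
id | title    | genre  | rating | year
---+----------+--------+--------+-----
3  | Die Hard | Action | 9.4    | 1992
5  | Die Hard | Action | 4.9    | 2006
1  | Mad Max  | Action | NULL   | 2022
2  | Get Out  | Horror | NULL   | 1981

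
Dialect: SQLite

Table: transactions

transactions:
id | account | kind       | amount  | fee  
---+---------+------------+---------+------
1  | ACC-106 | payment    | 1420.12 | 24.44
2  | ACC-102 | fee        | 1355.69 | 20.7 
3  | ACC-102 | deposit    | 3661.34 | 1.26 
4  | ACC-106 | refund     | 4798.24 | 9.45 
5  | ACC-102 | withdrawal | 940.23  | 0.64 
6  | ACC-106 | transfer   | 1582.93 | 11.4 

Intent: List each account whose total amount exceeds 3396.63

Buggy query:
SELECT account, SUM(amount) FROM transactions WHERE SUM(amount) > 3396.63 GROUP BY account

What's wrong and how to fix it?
Bug: SUM(amount) is an aggregate, but WHERE filters rows before aggregation

Fix: Use HAVING (which filters groups after aggregation) instead of WHERE

Corrected query:
SELECT account, SUM(amount) FROM transactions GROUP BY account HAVING SUM(amount) > 3396.63

Result:
account | SUM(amount)
--------+------------
ACC-102 | 5957.26    
ACC-106 | 7801.29    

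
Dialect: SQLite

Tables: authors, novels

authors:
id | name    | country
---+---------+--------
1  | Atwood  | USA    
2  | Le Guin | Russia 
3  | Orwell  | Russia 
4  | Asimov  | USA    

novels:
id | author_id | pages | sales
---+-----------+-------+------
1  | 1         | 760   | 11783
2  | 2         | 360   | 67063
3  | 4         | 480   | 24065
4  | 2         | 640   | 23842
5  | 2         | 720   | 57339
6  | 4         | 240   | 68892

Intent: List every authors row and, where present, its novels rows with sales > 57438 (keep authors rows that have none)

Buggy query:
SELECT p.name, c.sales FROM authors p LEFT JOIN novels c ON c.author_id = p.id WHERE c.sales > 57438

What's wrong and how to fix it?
Bug: A WHERE condition on the right-hand table after LEFT JOIN drops unmatched parents

Fix: Put 'c.sales > 57438' in the JOIN's ON clause instead of WHERE

Corrected query:
SELECT p.name, c.sales FROM authors p LEFT JOIN novels c ON c.author_id = p.id AND c.sales > 57438

Result:
name    | sales
--------+------
Atwood  | NULL 
Le Guin | 67063
Orwell  | NULL 
Asimov  | 68892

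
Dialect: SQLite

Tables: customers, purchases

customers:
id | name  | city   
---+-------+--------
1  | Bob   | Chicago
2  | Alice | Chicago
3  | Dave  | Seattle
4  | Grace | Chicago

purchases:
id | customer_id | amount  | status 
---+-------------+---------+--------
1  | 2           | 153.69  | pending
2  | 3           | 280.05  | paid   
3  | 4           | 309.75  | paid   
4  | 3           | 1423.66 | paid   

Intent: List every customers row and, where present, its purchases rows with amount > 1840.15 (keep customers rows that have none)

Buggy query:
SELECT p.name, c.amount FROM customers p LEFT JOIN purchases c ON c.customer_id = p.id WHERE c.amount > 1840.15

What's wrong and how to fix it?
Bug: A WHERE condition on the right-hand table after LEFT JOIN drops unmatched parents

Fix: Move the right-table condition into the ON clause so unmatched parents are kept

Corrected query:
SELECT p.name, c.amount FROM customers p LEFT JOIN purchases c ON c.customer_id = p.id AND c.amount > 1840.15

Result:
name  | amount
------+-------
Bob   | NULL  
Alice | NULL  
Dave  | NULL  
Grace | NULL  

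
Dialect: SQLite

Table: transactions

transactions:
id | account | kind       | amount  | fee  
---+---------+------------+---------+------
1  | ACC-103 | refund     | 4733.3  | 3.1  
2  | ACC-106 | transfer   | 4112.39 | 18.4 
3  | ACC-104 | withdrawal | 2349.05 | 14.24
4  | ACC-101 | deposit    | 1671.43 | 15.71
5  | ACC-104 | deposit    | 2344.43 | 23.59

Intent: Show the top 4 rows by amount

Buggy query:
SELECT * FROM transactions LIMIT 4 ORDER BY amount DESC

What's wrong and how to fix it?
Bug: LIMIT must come after ORDER BY

Fix: Swap the clauses: ORDER BY first, then LIMIT

Corrected query:
SELECT * FROM transactions ORDER BY amount DESC LIMIT 4

Result:
id | account | kind       | amount  | fee  
---+---------+------------+---------+------
1  | ACC-103 | refund     | 4733.3  | 3.1  
2  | ACC-106 | transfer   | 4112.39 | 18.4 
3  | ACC-104 | withdrawal | 2349.05 | 14.24
5  | ACC-104 | deposit    | 2344.43 | 23.59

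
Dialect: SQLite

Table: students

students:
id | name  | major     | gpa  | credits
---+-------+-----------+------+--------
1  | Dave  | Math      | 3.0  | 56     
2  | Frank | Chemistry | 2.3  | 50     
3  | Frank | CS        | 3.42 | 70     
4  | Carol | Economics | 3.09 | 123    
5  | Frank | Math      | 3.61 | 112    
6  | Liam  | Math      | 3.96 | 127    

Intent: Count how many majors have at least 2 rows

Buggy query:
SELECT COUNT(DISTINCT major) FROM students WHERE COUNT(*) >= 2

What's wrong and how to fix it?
Bug: WHERE filters individual rows, not groups, so a group-level COUNT is invalid there

Fix: Group first with HAVING COUNT(*) >= 2, then COUNT the resulting groups

Corrected query:
SELECT COUNT(*) FROM (SELECT major FROM students GROUP BY major HAVING COUNT(*) >= 2)

Result:
COUNT(*)
--------
1       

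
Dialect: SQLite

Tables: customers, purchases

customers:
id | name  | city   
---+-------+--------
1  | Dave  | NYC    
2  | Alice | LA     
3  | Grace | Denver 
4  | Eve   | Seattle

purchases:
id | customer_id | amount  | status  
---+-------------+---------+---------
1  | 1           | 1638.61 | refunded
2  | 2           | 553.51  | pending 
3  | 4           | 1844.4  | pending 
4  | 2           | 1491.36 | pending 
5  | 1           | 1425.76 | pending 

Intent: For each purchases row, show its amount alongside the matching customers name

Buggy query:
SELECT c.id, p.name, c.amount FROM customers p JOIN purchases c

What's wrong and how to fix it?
Bug: JOIN with no ON clause produces a cartesian product; every purchases row pairs with every customers row

Fix: Specify the join condition linking the foreign key to the parent id

Corrected query:
SELECT c.id, p.name, c.amount FROM customers p JOIN purchases c ON c.customer_id = p.id

Result:
id | name  | amount 
---+-------+--------
1  | Dave  | 1638.61
2  | Alice | 553.51 
3  | Eve   | 1844.4 
4  | Alice | 1491.36
5  | Dave  | 1425.76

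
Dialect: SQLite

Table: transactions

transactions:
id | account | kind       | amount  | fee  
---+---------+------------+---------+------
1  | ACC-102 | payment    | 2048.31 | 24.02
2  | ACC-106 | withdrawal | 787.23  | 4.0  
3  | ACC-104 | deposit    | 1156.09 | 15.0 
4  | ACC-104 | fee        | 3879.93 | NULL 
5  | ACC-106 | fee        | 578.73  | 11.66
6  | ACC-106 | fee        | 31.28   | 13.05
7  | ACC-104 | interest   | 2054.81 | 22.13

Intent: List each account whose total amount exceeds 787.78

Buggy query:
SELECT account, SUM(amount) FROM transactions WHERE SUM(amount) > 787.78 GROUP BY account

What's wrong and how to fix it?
Bug: SUM(amount) is an aggregate, but WHERE filters rows before aggregation

Fix: Move the aggregate condition to a HAVING clause

Corrected query:
SELECT account, SUM(amount) FROM transactions GROUP BY account HAVING SUM(amount) > 787.78

Result:
account | SUM(amount)
--------+------------
ACC-102 | 2048.31    
ACC-104 | 7090.83    
ACC-106 | 1397.24    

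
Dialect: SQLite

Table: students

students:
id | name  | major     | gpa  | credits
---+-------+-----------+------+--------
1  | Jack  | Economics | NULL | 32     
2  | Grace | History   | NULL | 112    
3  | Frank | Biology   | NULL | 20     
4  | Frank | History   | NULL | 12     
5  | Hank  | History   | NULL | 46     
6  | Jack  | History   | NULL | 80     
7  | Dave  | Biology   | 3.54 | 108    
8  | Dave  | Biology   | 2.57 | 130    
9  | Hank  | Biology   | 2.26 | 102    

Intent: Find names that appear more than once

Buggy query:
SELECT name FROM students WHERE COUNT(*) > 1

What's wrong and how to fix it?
Bug: WHERE can't reference COUNT(*); aggregates are computed after WHERE

Fix: Group first, then use HAVING for the count condition

Corrected query:
SELECT name FROM students GROUP BY name HAVING COUNT(*) > 1

Result:
name 
-----
Dave 
Frank
Hank 
Jack 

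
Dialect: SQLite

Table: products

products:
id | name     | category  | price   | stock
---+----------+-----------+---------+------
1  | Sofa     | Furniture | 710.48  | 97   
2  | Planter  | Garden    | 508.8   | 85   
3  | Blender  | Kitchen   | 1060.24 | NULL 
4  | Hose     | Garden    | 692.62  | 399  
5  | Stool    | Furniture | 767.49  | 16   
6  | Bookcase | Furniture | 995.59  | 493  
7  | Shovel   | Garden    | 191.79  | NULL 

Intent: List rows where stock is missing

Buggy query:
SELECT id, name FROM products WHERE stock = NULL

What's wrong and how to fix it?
Bug: Comparing to NULL with '=' never matches; NULL = NULL is unknown, not true

Fix: Use IS NULL to test for NULL

Corrected query:
SELECT id, name FROM products WHERE stock IS NULL

Result:
id | name   
---+--------
3  | Blender
7  | Shovel 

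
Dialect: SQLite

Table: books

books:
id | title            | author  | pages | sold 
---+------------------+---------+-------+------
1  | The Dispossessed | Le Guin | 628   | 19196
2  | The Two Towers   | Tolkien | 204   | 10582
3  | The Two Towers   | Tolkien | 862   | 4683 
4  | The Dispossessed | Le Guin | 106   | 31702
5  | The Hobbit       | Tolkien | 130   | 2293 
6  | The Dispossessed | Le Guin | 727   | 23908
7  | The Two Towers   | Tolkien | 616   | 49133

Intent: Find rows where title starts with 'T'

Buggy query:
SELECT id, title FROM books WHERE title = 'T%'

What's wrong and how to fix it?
Bug: Wildcards only work with LIKE; '=' treats '%' as a literal character

Fix: Replace '=' with LIKE so 'T%' is treated as a pattern

Corrected query:
SELECT id, title FROM books WHERE title LIKE 'T%'

Result:
id | title           
---+-----------------
1  | The Dispossessed
2  | The Two Towers  
3  | The Two Towers  
4  | The Dispossessed
5  | The Hobbit      
6  | The Dispossessed
7  | The Two Towers  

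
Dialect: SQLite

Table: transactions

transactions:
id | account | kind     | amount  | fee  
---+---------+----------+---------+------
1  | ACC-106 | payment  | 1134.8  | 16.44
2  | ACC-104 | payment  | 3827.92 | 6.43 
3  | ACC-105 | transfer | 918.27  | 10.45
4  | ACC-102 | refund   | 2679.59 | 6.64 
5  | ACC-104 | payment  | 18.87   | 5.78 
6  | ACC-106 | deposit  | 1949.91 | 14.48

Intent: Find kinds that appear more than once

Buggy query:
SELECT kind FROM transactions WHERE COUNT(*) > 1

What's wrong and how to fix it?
Bug: WHERE can't reference COUNT(*); aggregates are computed after WHERE

Fix: GROUP BY kind, then filter groups with HAVING COUNT(*) > 1

Corrected query:
SELECT kind FROM transactions GROUP BY kind HAVING COUNT(*) > 1

Result:
kind   
-------
payment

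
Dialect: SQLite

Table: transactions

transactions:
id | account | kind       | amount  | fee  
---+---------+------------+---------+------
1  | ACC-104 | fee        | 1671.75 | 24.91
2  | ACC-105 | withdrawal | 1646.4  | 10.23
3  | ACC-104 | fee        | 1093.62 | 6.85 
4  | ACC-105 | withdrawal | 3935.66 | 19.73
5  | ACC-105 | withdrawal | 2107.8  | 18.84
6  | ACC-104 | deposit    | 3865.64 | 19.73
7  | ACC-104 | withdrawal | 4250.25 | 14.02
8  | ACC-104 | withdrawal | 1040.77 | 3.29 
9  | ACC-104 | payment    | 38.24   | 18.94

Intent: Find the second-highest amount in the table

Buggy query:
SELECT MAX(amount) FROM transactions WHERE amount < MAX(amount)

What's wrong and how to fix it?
Bug: MAX(amount) on the right of the comparison is an aggregate-in-WHERE error

Fix: Put the inner MAX in a scalar subquery

Corrected query:
SELECT MAX(amount) FROM transactions WHERE amount < (SELECT MAX(amount) FROM transactions)

Result:
MAX(amount)
-----------
3935.66    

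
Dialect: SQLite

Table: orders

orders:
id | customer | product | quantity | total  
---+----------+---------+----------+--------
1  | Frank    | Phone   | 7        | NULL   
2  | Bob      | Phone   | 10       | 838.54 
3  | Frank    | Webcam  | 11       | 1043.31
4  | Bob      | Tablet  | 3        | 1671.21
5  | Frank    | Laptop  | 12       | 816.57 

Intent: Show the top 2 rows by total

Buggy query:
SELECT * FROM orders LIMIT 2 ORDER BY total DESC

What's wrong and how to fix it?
Bug: LIMIT must come after ORDER BY

Fix: Sort with ORDER BY, then apply LIMIT

Corrected query:
SELECT * FROM orders ORDER BY total DESC LIMIT 2

Result:
id | customer | product | quantity | total  
---+----------+---------+----------+--------
4  | Bob      | Tablet  | 3        | 1671.21
3  | Frank    | Webcam  | 11       | 1043.31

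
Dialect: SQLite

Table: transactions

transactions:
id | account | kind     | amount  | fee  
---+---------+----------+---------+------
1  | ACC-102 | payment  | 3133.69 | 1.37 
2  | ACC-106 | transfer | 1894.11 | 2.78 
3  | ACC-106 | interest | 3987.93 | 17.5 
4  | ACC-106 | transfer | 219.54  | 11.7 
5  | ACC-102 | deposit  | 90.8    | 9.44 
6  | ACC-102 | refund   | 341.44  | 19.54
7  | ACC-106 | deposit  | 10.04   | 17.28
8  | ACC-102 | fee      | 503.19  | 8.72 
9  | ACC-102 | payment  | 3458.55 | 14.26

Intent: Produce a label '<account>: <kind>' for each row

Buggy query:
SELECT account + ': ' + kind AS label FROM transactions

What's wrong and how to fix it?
Bug: SQLite uses || for string concatenation; + coerces text to numbers (yielding 0)

Fix: Use the || operator for string concatenation

Corrected query:
SELECT account || ': ' || kind AS label FROM transactions

Result:
label            
-----------------
ACC-102: payment 
ACC-106: transfer
ACC-106: interest
ACC-106: transfer
ACC-102: deposit 
ACC-102: refund  
ACC-106: deposit 
ACC-102: fee     
ACC-102: payment 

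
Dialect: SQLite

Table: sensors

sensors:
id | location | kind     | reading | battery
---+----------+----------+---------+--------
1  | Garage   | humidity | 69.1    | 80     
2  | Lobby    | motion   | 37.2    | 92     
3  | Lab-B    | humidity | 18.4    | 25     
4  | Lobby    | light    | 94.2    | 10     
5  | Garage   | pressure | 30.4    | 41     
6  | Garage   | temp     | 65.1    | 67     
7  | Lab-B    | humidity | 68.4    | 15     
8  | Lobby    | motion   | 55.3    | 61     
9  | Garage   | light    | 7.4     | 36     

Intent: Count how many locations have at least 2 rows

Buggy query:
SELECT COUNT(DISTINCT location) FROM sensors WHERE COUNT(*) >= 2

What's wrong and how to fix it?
Bug: COUNT(*) cannot appear in WHERE; the per-group count doesn't exist yet

Fix: Use a subquery that GROUPs and filters with HAVING, then count its rows

Corrected query:
SELECT COUNT(*) FROM (SELECT location FROM sensors GROUP BY location HAVING COUNT(*) >= 2)

Result:
COUNT(*)
--------
3       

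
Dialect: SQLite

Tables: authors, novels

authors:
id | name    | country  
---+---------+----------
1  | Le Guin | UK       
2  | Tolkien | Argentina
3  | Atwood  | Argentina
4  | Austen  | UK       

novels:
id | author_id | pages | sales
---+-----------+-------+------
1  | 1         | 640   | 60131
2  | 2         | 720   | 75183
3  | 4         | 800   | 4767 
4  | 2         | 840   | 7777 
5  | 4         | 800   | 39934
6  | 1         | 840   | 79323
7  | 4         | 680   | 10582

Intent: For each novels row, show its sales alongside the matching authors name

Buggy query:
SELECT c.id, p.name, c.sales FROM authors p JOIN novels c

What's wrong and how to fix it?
Bug: JOIN with no ON clause produces a cartesian product; every novels row pairs with every authors row

Fix: Specify the join condition linking the foreign key to the parent id

Corrected query:
SELECT c.id, p.name, c.sales FROM authors p JOIN novels c ON c.author_id = p.id

Result:
id | name    | sales
---+---------+------
1  | Le Guin | 60131
2  | Tolkien | 75183
3  | Austen  | 4767 
4  | Tolkien | 7777 
5  | Austen  | 39934
6  | Le Guin | 79323
7  | Austen  | 10582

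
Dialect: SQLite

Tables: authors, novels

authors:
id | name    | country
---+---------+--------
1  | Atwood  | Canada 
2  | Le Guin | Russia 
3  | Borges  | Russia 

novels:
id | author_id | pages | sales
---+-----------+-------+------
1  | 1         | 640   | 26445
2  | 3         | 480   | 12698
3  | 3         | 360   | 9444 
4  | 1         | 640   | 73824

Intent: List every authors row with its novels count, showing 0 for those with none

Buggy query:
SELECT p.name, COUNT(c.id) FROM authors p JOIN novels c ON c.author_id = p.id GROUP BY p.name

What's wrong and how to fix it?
Bug: INNER JOIN drops authors rows that have no matching novels rows

Fix: Switch to LEFT JOIN to retain unmatched parent rows

Corrected query:
SELECT p.name, COUNT(c.id) FROM authors p LEFT JOIN novels c ON c.author_id = p.id GROUP BY p.name

Result:
name    | COUNT(c.id)
--------+------------
Atwood  | 2          
Borges  | 2          
Le Guin | 0          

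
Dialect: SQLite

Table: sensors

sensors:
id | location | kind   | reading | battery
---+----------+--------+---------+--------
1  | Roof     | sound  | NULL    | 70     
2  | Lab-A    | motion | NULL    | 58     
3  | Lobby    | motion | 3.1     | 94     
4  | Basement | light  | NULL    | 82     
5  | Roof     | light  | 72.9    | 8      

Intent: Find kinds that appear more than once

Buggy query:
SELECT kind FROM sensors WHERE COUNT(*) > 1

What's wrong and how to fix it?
Bug: COUNT(*) is an aggregate and cannot be used in WHERE

Fix: Group first, then use HAVING for the count condition

Corrected query:
SELECT kind FROM sensors GROUP BY kind HAVING COUNT(*) > 1

Result:
kind  
------
light 
motion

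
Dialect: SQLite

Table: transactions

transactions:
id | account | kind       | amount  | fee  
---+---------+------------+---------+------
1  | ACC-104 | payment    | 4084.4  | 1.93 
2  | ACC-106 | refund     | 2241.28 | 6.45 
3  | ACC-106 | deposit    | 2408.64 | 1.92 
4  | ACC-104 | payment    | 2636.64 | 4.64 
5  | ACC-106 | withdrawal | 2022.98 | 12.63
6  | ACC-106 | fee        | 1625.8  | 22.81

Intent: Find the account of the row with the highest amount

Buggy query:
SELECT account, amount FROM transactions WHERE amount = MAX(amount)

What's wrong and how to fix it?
Bug: WHERE is evaluated per row; an aggregate over the whole table isn't defined there

Fix: Use a subquery: WHERE amount = (SELECT MAX(amount) FROM transactions)

Corrected query:
SELECT account, amount FROM transactions WHERE amount = (SELECT MAX(amount) FROM transactions)

Result:
account | amount
--------+-------
ACC-104 | 4084.4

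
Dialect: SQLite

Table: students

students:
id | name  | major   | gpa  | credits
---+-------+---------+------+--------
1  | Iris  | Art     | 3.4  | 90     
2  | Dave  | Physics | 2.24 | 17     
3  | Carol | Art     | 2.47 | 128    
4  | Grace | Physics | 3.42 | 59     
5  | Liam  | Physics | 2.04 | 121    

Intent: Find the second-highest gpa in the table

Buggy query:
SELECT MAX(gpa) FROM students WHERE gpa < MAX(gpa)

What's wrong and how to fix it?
Bug: The inner MAX is an aggregate inside WHERE, which is not allowed

Fix: Put the inner MAX in a scalar subquery

Corrected query:
SELECT MAX(gpa) FROM students WHERE gpa < (SELECT MAX(gpa) FROM students)

Result:
MAX(gpa)
--------
3.4     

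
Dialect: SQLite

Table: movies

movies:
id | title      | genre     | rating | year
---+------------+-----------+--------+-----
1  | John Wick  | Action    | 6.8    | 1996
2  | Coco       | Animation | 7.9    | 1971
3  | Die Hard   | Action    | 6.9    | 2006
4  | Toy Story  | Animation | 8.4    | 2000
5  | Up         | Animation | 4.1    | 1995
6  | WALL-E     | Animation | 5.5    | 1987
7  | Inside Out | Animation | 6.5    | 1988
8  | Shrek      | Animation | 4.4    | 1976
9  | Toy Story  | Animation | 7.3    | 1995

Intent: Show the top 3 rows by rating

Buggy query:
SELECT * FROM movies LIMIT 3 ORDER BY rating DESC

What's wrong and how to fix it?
Bug: ORDER BY cannot follow LIMIT; LIMIT is the final clause

Fix: Swap the clauses: ORDER BY first, then LIMIT

Corrected query:
SELECT * FROM movies ORDER BY rating DESC LIMIT 3

Result:
id | title     | genre     | rating | year
---+-----------+-----------+--------+-----
4  | Toy Story | Animation | 8.4    | 2000
2  | Coco      | Animation | 7.9    | 1971
9  | Toy Story | Animation | 7.3    | 1995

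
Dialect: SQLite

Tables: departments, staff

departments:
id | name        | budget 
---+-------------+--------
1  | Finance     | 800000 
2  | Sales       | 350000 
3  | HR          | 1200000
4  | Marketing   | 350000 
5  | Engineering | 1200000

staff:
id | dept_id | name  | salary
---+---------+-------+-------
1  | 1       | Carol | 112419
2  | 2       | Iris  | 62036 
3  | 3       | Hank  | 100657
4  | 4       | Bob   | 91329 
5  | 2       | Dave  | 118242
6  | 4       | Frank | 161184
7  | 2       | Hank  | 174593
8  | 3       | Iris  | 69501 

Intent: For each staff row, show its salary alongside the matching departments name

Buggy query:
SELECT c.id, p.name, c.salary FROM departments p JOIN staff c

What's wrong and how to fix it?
Bug: Missing join condition: each staff row is matched to all departments rows instead of just its own

Fix: Specify the join condition linking the foreign key to the parent id

Corrected query:
SELECT c.id, p.name, c.salary FROM departments p JOIN staff c ON c.dept_id = p.id

Result:
id | name      | salary
---+-----------+-------
1  | Finance   | 112419
2  | Sales     | 62036 
3  | HR        | 100657
4  | Marketing | 91329 
5  | Sales     | 118242
6  | Marketing | 161184
7  | Sales     | 174593
8  | HR        | 69501 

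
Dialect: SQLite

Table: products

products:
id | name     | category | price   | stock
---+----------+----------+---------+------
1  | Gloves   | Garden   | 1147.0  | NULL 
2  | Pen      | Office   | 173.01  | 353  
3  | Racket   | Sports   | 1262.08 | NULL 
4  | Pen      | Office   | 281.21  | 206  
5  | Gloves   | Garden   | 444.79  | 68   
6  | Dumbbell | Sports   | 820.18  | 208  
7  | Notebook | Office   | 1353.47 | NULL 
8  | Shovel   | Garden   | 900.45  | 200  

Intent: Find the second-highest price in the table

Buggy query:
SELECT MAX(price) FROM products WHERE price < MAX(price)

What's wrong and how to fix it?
Bug: The inner MAX is an aggregate inside WHERE, which is not allowed

Fix: Put the inner MAX in a scalar subquery

Corrected query:
SELECT MAX(price) FROM products WHERE price < (SELECT MAX(price) FROM products)

Result:
MAX(price)
----------
1262.08   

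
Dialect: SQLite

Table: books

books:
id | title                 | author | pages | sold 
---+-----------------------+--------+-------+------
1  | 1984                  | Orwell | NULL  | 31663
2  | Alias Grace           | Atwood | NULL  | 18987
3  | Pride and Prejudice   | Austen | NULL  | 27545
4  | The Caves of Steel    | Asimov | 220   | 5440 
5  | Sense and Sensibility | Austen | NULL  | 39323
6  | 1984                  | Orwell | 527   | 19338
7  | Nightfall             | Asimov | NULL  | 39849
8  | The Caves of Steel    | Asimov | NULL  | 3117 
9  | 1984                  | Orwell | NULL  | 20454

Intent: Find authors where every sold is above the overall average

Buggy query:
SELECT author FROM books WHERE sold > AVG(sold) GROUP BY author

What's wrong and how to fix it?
Bug: WHERE evaluates per row before aggregation, so AVG() is unavailable

Fix: Use a subquery for AVG and a HAVING MIN(...) filter so the condition holds for every row in the group

Corrected query:
SELECT author FROM books GROUP BY author HAVING MIN(sold) > (SELECT AVG(sold) FROM books)

Result:
author
------
Austen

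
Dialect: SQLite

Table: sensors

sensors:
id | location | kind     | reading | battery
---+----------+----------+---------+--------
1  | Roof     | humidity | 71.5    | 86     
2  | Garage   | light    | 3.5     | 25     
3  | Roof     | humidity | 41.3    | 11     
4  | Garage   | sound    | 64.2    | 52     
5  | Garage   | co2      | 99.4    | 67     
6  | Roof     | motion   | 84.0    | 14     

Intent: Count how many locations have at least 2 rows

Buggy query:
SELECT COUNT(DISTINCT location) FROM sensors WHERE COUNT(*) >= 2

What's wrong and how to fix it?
Bug: WHERE filters individual rows, not groups, so a group-level COUNT is invalid there

Fix: Use a subquery that GROUPs and filters with HAVING, then count its rows

Corrected query:
SELECT COUNT(*) FROM (SELECT location FROM sensors GROUP BY location HAVING COUNT(*) >= 2)

Result:
COUNT(*)
--------
2       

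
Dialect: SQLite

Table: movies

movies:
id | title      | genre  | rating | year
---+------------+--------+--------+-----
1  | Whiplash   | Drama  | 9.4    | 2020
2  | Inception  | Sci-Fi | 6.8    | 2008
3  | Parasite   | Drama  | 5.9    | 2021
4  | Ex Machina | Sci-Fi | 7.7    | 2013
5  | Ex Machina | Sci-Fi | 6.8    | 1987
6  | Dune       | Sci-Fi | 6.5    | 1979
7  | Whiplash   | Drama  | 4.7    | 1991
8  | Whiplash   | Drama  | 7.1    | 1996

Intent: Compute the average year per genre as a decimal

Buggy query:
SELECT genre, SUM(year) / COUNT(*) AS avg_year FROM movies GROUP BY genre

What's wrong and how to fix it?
Bug: Both operands are integers, so '/' performs integer division and truncates

Fix: Cast one side to REAL so the division keeps the fractional part

Corrected query:
SELECT genre, SUM(year) * 1.0 / COUNT(*) AS avg_year FROM movies GROUP BY genre

Result:
genre  | avg_year
-------+---------
Drama  | 2007    
Sci-Fi | 1996.75 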